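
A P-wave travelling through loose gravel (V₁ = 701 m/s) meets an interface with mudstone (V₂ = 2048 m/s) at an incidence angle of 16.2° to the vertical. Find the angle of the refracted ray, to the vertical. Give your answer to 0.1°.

54.6°

Snell's law: sin θ₂ = (V₂/V₁)·sin θ₁ = (2048/701)·sin 16.2° = 0.8151.
θ₂ = sin⁻¹(0.8151) = 54.60° (from vertical).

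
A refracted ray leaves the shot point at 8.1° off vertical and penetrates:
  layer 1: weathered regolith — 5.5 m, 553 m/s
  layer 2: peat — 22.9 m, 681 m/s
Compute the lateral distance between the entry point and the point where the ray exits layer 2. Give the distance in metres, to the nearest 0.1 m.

Ray parameter p = sin 8.1° / 553 m/s = 2.5479e-04 s/m.
Layer 1: θ = 8.10°; offset = 5.5·tan 8.10° = 0.783 m.
Layer 2: sin θ = p·681 = 0.1735 → θ = 9.99°; offset = 22.9·tan 9.99° = 4.035 m.
Total horizontal offset = 4.817 m.

4.8 m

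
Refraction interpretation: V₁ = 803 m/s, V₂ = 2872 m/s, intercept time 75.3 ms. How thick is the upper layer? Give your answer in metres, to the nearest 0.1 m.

31.5 m

θ_c = arcsin(803/2872) = 16.24°; cos θ_c = 0.9601.
tᵢ = 2h cos θ_c/V₁ ⇒ h = tᵢ·V₁/(2 cos θ_c) = 0.0753·803/(2·0.9601) = 31.49 m.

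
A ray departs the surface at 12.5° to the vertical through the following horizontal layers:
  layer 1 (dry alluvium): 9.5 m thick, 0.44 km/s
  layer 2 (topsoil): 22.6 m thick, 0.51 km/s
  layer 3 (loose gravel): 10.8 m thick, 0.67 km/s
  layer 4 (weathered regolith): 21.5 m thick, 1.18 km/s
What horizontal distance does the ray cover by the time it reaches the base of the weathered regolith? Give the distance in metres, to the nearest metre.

27 m

Ray parameter p = sin 12.5° / 0.44 km/s = 4.9191e-01 s/km.
Layer 1: θ = 12.50°; offset = 9.5·tan 12.50° = 2.106 m.
Layer 2: sin θ = p·0.51 = 0.2509 → θ = 14.53°; offset = 22.6·tan 14.53° = 5.857 m.
Layer 3: sin θ = p·0.67 = 0.3296 → θ = 19.24°; offset = 10.8·tan 19.24° = 3.770 m.
Layer 4: sin θ = p·1.18 = 0.5805 → θ = 35.48°; offset = 21.5·tan 35.48° = 15.326 m.
Summing the layer offsets gives 27.059 m.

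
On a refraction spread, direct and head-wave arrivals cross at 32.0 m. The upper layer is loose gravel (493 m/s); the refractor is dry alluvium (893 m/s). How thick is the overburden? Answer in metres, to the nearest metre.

x_cross = 2h·√((V₂+V₁)/(V₂−V₁)) → h = x_cross / (2·√((V₂+V₁)/(V₂−V₁))).
√((V₂+V₁)/(V₂−V₁)) = √((893+493)/(893−493)) = 1.8615.
h = 32.0 / (2·1.8615) = 8.60 m.

9 m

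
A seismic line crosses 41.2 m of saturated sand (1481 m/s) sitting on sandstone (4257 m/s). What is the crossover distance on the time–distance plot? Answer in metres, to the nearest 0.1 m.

x_cross = 2h·√((V₂+V₁)/(V₂−V₁)).
(V₂+V₁)/(V₂−V₁) = (4257+1481)/(4257−1481) = 2.0670; √ = 1.4377.
x_cross = 2·41.2·1.4377 = 118.47 m.

118.5 m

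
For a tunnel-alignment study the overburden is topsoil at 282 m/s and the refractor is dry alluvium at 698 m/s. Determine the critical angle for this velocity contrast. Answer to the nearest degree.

24°

Critical incidence: sin θ_c = V₁/V₂ = 282/698 = 0.4040.
θ_c = arcsin 0.4040 = 23.83°.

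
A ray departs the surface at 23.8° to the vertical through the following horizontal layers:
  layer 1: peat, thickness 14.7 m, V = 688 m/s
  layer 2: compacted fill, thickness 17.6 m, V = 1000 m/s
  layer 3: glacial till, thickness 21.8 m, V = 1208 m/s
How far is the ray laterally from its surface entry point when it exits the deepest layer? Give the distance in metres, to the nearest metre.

Apply Snell's law at each interface; in layer i the horizontal offset is hᵢ·tan θᵢ.
Layer 1: θ = 23.80°; offset = 14.7·tan 23.80° = 6.483 m.
Layer 2: sin θ = 1000·sin 23.8°/688 = 0.5865, θ = 35.91°; offset = 17.6·tan 35.91° = 12.746 m.
Layer 3: sin θ = 1208·sin 23.8°/688 = 0.7086, θ = 45.12°; offset = 21.8·tan 45.12° = 21.889 m.
Total horizontal offset = 41.119 m.

41 m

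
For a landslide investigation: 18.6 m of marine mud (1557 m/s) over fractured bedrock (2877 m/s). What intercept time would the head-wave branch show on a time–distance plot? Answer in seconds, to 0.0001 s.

tᵢ = 2h·√(V₂²−V₁²)/(V₁V₂).
√(V₂²−V₁²) = √(2877²−1557²) = 2419.3 m/s.
tᵢ = 2·18.6·2419.3/(1557·2877) = 0.02009 s.

0.0201 s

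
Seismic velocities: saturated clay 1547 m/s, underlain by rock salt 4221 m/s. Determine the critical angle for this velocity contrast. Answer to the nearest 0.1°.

21.5°

At critical incidence the refracted ray runs along the interface (θ₂ = 90°), so sin θ_c = V₁/V₂.
θ_c = arcsin(1547/4221) = arcsin 0.3665 = 21.50°.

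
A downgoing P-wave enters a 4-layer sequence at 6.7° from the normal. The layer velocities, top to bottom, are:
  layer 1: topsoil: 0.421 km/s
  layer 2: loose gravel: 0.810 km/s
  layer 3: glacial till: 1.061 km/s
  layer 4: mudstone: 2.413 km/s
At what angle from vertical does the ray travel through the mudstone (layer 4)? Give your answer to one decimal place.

Ray parameter p = sin 6.7° / 0.421 = 2.7713e-01 s/km.
sin θ_4 = p·V_4 = 2.7713e-01 × 2.413 = 0.6687.
θ_4 = arcsin 0.6687 = 41.97°.

42.0°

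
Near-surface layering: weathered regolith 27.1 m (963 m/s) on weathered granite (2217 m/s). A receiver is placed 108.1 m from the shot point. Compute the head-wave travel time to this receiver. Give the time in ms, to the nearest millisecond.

99 ms

θ_c = arcsin(V₁/V₂) = arcsin(963/2217) = 25.75°, cos θ_c = 0.9007.
Intercept time tᵢ = 2h cos θ_c / V₁ = 2·27.1·0.9007/963 = 0.05070 s.
t = x/V₂ + tᵢ = 108.1/2217 + 0.05070 = 0.09946 s.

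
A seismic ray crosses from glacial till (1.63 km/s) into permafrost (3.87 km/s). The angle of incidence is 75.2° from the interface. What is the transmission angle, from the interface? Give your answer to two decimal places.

Convert to the normal: θ₁ = 90° − 75.2° = 14.8°.
Snell's law: sin θ₂ = (V₂/V₁)·sin θ₁ = (3.87/1.63)·sin 14.8° = 0.6065.
θ₂ = sin⁻¹(0.6065) = 37.34° (from vertical).
From the interface: 90° − 37.34° = 52.66°.

52.66°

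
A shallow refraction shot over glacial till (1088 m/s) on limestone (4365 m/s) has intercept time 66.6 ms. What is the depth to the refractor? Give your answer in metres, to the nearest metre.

37 m

θ_c = arcsin(1088/4365) = 14.43°; cos θ_c = 0.9684.
tᵢ = 2h cos θ_c/V₁ ⇒ h = tᵢ·V₁/(2 cos θ_c) = 0.0666·1088/(2·0.9684) = 37.41 m.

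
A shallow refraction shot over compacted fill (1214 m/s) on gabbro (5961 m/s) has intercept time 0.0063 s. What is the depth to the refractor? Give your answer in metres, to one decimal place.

θ_c = arcsin(1214/5961) = 11.75°; cos θ_c = 0.9790.
tᵢ = 2h cos θ_c/V₁ ⇒ h = tᵢ·V₁/(2 cos θ_c) = 0.0063·1214/(2·0.9790) = 3.91 m.

3.9 m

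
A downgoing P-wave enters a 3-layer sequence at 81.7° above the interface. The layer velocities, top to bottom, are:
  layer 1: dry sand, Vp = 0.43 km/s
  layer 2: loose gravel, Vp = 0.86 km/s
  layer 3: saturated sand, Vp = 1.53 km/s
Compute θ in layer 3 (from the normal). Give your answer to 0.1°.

From the normal: θ₁ = 90° − 81.7° = 8.3°.
Snell's law across each interface conserves sin θ / V, so sin θ_3 = V_3·sin θ₁/V₁.
sin θ_3 = 1.53 × sin 8.3° / 0.43 = 0.5136.
θ_3 = arcsin 0.5136 = 30.91°.

30.9°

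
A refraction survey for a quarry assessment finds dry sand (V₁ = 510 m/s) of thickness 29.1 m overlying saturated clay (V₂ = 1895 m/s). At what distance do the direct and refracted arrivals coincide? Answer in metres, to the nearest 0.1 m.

x_cross = 2h·√((V₂+V₁)/(V₂−V₁)).
(V₂+V₁)/(V₂−V₁) = (1895+510)/(1895−510) = 1.7365; √ = 1.3177.
x_cross = 2·29.1·1.3177 = 76.69 m.

76.7 m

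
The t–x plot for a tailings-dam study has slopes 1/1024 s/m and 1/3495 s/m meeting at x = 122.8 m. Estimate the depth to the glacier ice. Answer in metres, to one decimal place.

45.4 m

h = (x_cross/2)·√((V₂−V₁)/(V₂+V₁)).
(V₂−V₁)/(V₂+V₁) = (3495−1024)/(3495+1024) = 0.5468; √ = 0.7395.
h = (122.8/2)·0.7395 = 45.40 m.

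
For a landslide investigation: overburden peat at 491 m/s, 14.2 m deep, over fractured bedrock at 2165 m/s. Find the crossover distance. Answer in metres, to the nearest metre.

36 m

x_cross = 2h·√((V₂+V₁)/(V₂−V₁)).
(V₂+V₁)/(V₂−V₁) = (2165+491)/(2165−491) = 1.5866; √ = 1.2596.
x_cross = 2·14.2·1.2596 = 35.77 m.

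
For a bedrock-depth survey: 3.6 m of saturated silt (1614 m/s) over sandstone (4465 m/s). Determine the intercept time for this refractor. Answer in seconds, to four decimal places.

tᵢ = 2h·√(V₂²−V₁²)/(V₁V₂).
√(V₂²−V₁²) = √(4465²−1614²) = 4163.1 m/s.
tᵢ = 2·3.6·4163.1/(1614·4465) = 0.00416 s.

0.0042 s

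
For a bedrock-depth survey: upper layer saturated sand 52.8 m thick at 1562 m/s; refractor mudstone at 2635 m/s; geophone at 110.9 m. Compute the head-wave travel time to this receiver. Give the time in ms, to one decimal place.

θ_c = arcsin(V₁/V₂) = arcsin(1562/2635) = 36.36°, cos θ_c = 0.8054.
Intercept time tᵢ = 2h cos θ_c / V₁ = 2·52.8·0.8054/1562 = 0.05445 s.
t = x/V₂ + tᵢ = 110.9/2635 + 0.05445 = 0.09653 s.

96.5 ms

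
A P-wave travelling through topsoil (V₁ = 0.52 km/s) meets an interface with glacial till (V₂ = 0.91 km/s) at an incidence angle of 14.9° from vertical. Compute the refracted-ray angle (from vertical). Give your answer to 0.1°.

sin θ₁/V₁ = sin θ₂/V₂ ⇒ sin θ₂ = 0.91·sin 14.9°/0.52 = 0.91·0.2571/0.52 = 0.4500.
θ₂ = sin⁻¹(0.4500) = 26.74° (from vertical).

26.7°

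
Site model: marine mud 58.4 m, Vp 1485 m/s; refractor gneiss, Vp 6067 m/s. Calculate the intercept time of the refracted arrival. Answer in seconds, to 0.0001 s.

θ_c = arcsin(V₁/V₂) = arcsin(1485/6067) = 14.17°; cos θ_c = 0.9696.
tᵢ = 2h·cos θ_c / V₁ = 2·58.4·0.9696 / 1485 = 0.07626 s.

0.0763 s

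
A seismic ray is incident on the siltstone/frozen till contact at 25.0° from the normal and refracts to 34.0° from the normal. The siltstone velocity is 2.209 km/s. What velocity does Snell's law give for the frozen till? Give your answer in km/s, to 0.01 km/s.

Snell's law: sin 25.0°/V₁ = sin 34.0°/V₂.
V₂ = V₁·sin 34.0°/sin 25.0° = 2.209 × 1.3232 = 2.92 km/s.

2.92 km/s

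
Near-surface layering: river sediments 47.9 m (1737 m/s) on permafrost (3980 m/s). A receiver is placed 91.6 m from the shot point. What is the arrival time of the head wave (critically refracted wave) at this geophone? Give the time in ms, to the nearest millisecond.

θ_c = arcsin(V₁/V₂) = arcsin(1737/3980) = 25.88°, cos θ_c = 0.8997.
Intercept time tᵢ = 2h cos θ_c / V₁ = 2·47.9·0.8997/1737 = 0.04962 s.
t = x/V₂ + tᵢ = 91.6/3980 + 0.04962 = 0.07264 s.

73 ms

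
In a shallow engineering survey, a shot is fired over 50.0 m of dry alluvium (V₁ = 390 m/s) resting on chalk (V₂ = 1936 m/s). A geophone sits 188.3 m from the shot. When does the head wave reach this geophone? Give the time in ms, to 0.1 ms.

t = x/V₂ + 2h·√(V₂²−V₁²)/(V₁V₂).
√(V₂²−V₁²) = √(1936²−390²) = 1896.3 m/s; delay term = 2·50.0·1896.3/(390·1936) = 0.25115 s.
t = 188.3/1936 + 0.25115 = 0.34842 s.

348.4 ms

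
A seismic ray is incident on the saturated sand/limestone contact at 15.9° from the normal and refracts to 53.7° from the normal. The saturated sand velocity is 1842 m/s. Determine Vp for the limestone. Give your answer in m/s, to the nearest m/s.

sin 15.9° = 0.2740; sin 53.7° = 0.8059.
V₂ = V₁·(sin θ₂/sin θ₁) = 1842·(0.8059/0.2740) = 5418.76 m/s.

5419 m/s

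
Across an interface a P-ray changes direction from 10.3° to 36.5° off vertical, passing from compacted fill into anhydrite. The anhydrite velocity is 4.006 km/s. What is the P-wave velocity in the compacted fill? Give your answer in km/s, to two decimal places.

sin 10.3° = 0.1788; sin 36.5° = 0.5948.
V₁ = V₂·(sin θ₁/sin θ₂) = 4.006·(0.1788/0.5948) = 1.20 km/s.

1.20 km/s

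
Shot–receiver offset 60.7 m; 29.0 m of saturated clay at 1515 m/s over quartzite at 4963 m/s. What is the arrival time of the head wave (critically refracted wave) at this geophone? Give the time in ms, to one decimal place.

48.7 ms

t = x/V₂ + 2h·√(V₂²−V₁²)/(V₁V₂).
√(V₂²−V₁²) = √(4963²−1515²) = 4726.1 m/s; delay term = 2·29.0·4726.1/(1515·4963) = 0.03646 s.
t = 60.7/4963 + 0.03646 = 0.04869 s.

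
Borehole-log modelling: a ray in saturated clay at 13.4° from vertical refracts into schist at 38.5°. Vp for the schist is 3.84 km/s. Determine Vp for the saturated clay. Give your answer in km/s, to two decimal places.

sin 13.4° = 0.2317; sin 38.5° = 0.6225.
V₁ = V₂·(sin θ₁/sin θ₂) = 3.84·(0.2317/0.6225) = 1.43 km/s.

1.43 km/s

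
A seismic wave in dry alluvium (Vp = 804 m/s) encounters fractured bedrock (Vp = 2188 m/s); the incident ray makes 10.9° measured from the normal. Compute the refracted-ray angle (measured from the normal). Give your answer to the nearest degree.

31°

sin θ₁/V₁ = sin θ₂/V₂ ⇒ sin θ₂ = 2188·sin 10.9°/804 = 2188·0.1891/804 = 0.5146.
θ₂ = sin⁻¹(0.5146) = 30.97° (from vertical).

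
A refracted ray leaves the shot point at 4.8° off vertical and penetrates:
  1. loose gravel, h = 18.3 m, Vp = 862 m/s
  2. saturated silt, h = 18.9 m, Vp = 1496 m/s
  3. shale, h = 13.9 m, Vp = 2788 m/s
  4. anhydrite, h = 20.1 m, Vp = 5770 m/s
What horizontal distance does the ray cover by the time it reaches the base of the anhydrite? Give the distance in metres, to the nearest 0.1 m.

21.8 m

p = sin θ₁/V₁ = sin 4.8°/862 = 9.7074e-05 s/m is conserved through the stack.
Layer 1: θ = 4.80°; offset = 18.3·tan 4.80° = 1.537 m.
Layer 2: sin θ = p·1496 = 0.1452 → θ = 8.35°; offset = 18.9·tan 8.35° = 2.774 m.
Layer 3: sin θ = p·2788 = 0.2706 → θ = 15.70°; offset = 13.9·tan 15.70° = 3.908 m.
Layer 4: sin θ = p·5770 = 0.5601 → θ = 34.06°; offset = 20.1·tan 34.06° = 13.590 m.
Total horizontal offset = 21.809 m.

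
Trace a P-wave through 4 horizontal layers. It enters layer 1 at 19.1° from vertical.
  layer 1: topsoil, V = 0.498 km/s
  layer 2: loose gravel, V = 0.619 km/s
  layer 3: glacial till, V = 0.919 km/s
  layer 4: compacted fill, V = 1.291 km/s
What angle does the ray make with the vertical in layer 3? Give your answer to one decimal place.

Ray parameter p = sin 19.1° / 0.498 = 6.5706e-01 s/km.
sin θ_3 = p·V_3 = 6.5706e-01 × 0.919 = 0.6038.
θ_3 = arcsin 0.6038 = 37.15°.

37.1°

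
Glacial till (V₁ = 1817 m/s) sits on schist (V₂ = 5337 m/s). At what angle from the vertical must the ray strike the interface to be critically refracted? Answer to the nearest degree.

20°

At critical incidence the refracted ray runs along the interface (θ₂ = 90°), so sin θ_c = V₁/V₂.
θ_c = arcsin(1817/5337) = arcsin 0.3405 = 19.90°.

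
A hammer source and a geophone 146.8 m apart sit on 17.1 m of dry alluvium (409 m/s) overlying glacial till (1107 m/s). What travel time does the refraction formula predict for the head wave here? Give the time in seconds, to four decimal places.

0.2103 s

θ_c = arcsin(V₁/V₂) = arcsin(409/1107) = 21.68°, cos θ_c = 0.9292.
Intercept time tᵢ = 2h cos θ_c / V₁ = 2·17.1·0.9292/409 = 0.07770 s.
t = x/V₂ + tᵢ = 146.8/1107 + 0.07770 = 0.21031 s.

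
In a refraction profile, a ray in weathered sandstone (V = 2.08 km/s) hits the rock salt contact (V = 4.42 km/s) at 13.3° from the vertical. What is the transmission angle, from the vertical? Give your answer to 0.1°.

29.3°

Snell's law: sin θ₂ = (V₂/V₁)·sin θ₁ = (4.42/2.08)·sin 13.3° = 0.4889.
θ₂ = sin⁻¹(0.4889) = 29.27° (from vertical).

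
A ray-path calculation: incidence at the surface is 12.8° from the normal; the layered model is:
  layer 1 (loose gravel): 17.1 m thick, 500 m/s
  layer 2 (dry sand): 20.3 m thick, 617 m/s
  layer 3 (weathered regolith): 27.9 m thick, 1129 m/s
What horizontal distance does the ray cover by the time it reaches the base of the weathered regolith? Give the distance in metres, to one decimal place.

25.8 m

Ray parameter p = sin 12.8° / 500 m/s = 4.4310e-04 s/m.
Layer 1: θ = 12.80°; offset = 17.1·tan 12.80° = 3.885 m.
Layer 2: sin θ = p·617 = 0.2734 → θ = 15.87°; offset = 20.3·tan 15.87° = 5.770 m.
Layer 3: sin θ = p·1129 = 0.5003 → θ = 30.02°; offset = 27.9·tan 30.02° = 16.119 m.
Σ offsets = 25.774 m.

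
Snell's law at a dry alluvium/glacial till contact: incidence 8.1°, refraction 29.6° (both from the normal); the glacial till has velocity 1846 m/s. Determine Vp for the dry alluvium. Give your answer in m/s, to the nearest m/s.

Snell's law: sin 8.1°/V₁ = sin 29.6°/V₂.
V₁ = V₂·sin 8.1°/sin 29.6° = 1846 × 0.2853 = 526.59 m/s.

527 m/s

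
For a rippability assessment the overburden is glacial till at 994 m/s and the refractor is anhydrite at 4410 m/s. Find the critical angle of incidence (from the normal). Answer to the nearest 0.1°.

At critical incidence the refracted ray runs along the interface (θ₂ = 90°), so sin θ_c = V₁/V₂.
θ_c = arcsin(994/4410) = arcsin 0.2254 = 13.03°.

13.0°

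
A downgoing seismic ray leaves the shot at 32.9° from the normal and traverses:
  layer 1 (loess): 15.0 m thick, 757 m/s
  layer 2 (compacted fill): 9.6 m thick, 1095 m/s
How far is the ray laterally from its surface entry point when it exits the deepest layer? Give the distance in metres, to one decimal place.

21.9 m

Apply Snell's law at each interface; in layer i the horizontal offset is hᵢ·tan θᵢ.
Layer 1: θ = 32.90°; offset = 15.0·tan 32.90° = 9.704 m.
Layer 2: sin θ = 1095·sin 32.9°/757 = 0.7857, θ = 51.79°; offset = 9.6·tan 51.79° = 12.193 m.
Σ offsets = 21.897 m.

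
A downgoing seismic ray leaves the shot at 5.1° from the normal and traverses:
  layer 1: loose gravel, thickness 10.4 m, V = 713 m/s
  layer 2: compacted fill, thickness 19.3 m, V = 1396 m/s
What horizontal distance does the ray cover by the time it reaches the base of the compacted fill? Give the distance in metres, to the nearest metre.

p = sin θ₁/V₁ = sin 5.1°/713 = 1.2468e-04 s/m is conserved through the stack.
Layer 1: θ = 5.10°; offset = 10.4·tan 5.10° = 0.928 m.
Layer 2: sin θ = p·1396 = 0.1740 → θ = 10.02°; offset = 19.3·tan 10.02° = 3.411 m.
Total horizontal offset = 4.339 m.

4 m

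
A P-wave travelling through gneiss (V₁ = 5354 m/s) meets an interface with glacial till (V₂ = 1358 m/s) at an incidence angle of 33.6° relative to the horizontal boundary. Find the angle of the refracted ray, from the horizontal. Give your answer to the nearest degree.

Angle from the normal: 90° − 33.6° = 56.4°.
Snell's law: sin θ₂ = (V₂/V₁)·sin θ₁ = (1358/5354)·sin 56.4° = 0.2113.
θ₂ = sin⁻¹(0.2113) = 12.20° (from vertical).
From the interface: 90° − 12.20° = 77.80°.

78°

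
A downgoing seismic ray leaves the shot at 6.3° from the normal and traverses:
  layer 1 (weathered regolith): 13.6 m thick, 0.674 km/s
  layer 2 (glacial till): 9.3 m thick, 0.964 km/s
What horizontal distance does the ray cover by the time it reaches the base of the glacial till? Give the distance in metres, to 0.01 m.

2.98 m

Ray parameter p = sin 6.3° / 0.674 km/s = 1.6281e-01 s/km.
Layer 1: θ = 6.30°; offset = 13.6·tan 6.30° = 1.5015 m.
Layer 2: sin θ = p·0.964 = 0.1569 → θ = 9.03°; offset = 9.3·tan 9.03° = 1.4779 m.
Σ offsets = 2.9794 m.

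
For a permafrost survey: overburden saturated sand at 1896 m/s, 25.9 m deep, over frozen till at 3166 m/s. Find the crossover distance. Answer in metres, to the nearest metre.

θ_c = arcsin(1896/3166) = 36.79°, so cos θ_c = 0.8009 and tᵢ = 2h cos θ_c/V₁ = 0.0219 s.
At crossover x/V₁ = x/V₂ + tᵢ ⇒ x = tᵢ/(1/V₁ − 1/V₂) = 0.02188/(5.2743e-04 − 3.1586e-04) = 103.42 m.

103 m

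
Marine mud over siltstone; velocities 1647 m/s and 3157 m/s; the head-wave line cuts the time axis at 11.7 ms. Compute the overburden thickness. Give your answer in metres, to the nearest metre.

11 m

h = tᵢ·V₁·V₂ / (2·√(V₂²−V₁²)).
√(V₂²−V₁²) = √(3157² − 1647²) = 2693.3 m/s.
h = 0.0117 s × 1647 × 3157 / (2 × 2693.3) = 11.29 m.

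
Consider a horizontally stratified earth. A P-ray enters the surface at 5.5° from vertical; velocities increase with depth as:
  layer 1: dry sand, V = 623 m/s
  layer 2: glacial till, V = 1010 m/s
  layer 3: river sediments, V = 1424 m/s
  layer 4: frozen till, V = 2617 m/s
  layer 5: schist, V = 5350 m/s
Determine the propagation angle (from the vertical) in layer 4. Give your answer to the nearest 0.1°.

Snell's law across each interface conserves sin θ / V, so sin θ_4 = V_4·sin θ₁/V₁.
sin θ_4 = 2617 × sin 5.5° / 623 = 0.4026.
θ_4 = arcsin 0.4026 = 23.74°.

23.7°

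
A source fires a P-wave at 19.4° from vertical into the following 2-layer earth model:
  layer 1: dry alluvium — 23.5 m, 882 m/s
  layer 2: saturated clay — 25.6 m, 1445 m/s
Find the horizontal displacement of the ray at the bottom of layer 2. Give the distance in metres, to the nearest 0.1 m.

24.9 m

Apply Snell's law at each interface; in layer i the horizontal offset is hᵢ·tan θᵢ.
Layer 1: θ = 19.40°; offset = 23.5·tan 19.40° = 8.276 m.
Layer 2: sin θ = 1445·sin 19.4°/882 = 0.5442, θ = 32.97°; offset = 25.6·tan 32.97° = 16.605 m.
Σ offsets = 24.881 m.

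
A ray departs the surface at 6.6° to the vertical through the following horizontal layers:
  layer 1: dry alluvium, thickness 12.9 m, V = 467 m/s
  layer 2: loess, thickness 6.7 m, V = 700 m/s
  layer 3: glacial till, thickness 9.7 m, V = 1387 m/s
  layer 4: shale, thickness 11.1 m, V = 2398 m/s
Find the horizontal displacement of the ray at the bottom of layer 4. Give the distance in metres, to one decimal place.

14.3 m

Ray parameter p = sin 6.6° / 467 m/s = 2.4612e-04 s/m.
Layer 1: θ = 6.60°; offset = 12.9·tan 6.60° = 1.493 m.
Layer 2: sin θ = p·700 = 0.1723 → θ = 9.92°; offset = 6.7·tan 9.92° = 1.172 m.
Layer 3: sin θ = p·1387 = 0.3414 → θ = 19.96°; offset = 9.7·tan 19.96° = 3.523 m.
Layer 4: sin θ = p·2398 = 0.5902 → θ = 36.17°; offset = 11.1·tan 36.17° = 8.115 m.
Summing the layer offsets gives 14.302 m.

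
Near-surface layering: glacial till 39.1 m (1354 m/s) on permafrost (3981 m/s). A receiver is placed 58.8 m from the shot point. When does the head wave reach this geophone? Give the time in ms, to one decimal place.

θ_c = arcsin(V₁/V₂) = arcsin(1354/3981) = 19.88°, cos θ_c = 0.9404.
Intercept time tᵢ = 2h cos θ_c / V₁ = 2·39.1·0.9404/1354 = 0.05431 s.
t = x/V₂ + tᵢ = 58.8/3981 + 0.05431 = 0.06908 s.

69.1 ms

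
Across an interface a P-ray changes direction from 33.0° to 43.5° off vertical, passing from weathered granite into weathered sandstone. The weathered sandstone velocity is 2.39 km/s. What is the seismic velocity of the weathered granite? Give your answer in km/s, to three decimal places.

sin 33.0° = 0.5446; sin 43.5° = 0.6884.
V₁ = V₂·(sin θ₁/sin θ₂) = 2.39·(0.5446/0.6884) = 1.891 km/s.

1.891 km/s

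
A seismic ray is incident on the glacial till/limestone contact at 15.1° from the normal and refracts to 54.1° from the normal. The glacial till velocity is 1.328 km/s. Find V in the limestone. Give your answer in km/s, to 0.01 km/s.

Snell's law: sin 15.1°/V₁ = sin 54.1°/V₂.
V₂ = V₁·sin 54.1°/sin 15.1° = 1.328 × 3.1095 = 4.13 km/s.

4.13 km/s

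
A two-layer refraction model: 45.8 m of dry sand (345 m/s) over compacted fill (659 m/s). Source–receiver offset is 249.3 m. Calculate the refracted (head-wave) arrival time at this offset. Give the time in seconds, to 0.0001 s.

θ_c = arcsin(V₁/V₂) = arcsin(345/659) = 31.57°, cos θ_c = 0.8520.
Intercept time tᵢ = 2h cos θ_c / V₁ = 2·45.8·0.8520/345 = 0.22622 s.
t = x/V₂ + tᵢ = 249.3/659 + 0.22622 = 0.60452 s.

0.6045 s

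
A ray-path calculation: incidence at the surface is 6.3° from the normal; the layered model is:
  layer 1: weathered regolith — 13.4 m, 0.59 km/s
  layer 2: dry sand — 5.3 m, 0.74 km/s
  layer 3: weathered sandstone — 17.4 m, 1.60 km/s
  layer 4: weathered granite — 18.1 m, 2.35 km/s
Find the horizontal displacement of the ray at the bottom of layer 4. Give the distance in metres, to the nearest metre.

16 m

Apply Snell's law at each interface; in layer i the horizontal offset is hᵢ·tan θᵢ.
Layer 1: θ = 6.30°; offset = 13.4·tan 6.30° = 1.479 m.
Layer 2: sin θ = 0.74·sin 6.3°/0.59 = 0.1376, θ = 7.91°; offset = 5.3·tan 7.91° = 0.736 m.
Layer 3: sin θ = 1.60·sin 6.3°/0.59 = 0.2976, θ = 17.31°; offset = 17.4·tan 17.31° = 5.424 m.
Layer 4: sin θ = 2.35·sin 6.3°/0.59 = 0.4371, θ = 25.92°; offset = 18.1·tan 25.92° = 8.796 m.
Total horizontal offset = 16.435 m.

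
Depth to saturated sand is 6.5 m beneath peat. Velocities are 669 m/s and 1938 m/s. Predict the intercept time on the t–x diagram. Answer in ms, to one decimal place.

18.2 ms

tᵢ = 2h·√(V₂²−V₁²)/(V₁V₂).
√(V₂²−V₁²) = √(1938²−669²) = 1818.9 m/s.
tᵢ = 2·6.5·1818.9/(669·1938) = 0.01824 s.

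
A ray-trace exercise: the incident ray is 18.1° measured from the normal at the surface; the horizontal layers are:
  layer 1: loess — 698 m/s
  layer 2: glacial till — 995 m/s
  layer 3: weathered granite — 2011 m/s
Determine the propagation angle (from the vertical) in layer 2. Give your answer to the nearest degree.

Ray parameter p = sin 18.1° / 698 = 4.4510e-04 s/m.
sin θ_2 = p·V_2 = 4.4510e-04 × 995 = 0.4429.
θ_2 = 26.29° from the vertical.

26°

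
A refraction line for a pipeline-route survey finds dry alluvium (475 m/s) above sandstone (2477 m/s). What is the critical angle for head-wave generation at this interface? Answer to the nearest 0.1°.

Critical incidence: sin θ_c = V₁/V₂ = 475/2477 = 0.1918.
θ_c = arcsin 0.1918 = 11.06°.

11.1°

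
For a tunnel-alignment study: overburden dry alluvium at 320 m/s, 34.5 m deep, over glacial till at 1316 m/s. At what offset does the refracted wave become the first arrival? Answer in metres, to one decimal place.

x_cross = 2h·√((V₂+V₁)/(V₂−V₁)).
(V₂+V₁)/(V₂−V₁) = (1316+320)/(1316−320) = 1.6426; √ = 1.2816.
x_cross = 2·34.5·1.2816 = 88.43 m.

88.4 m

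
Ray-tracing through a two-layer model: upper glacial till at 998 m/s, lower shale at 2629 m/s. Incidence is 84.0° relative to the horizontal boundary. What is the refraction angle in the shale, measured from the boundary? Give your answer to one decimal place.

74.0°

Angle from the normal: 90° − 84.0° = 6.0°.
Snell's law: sin θ₂ = (V₂/V₁)·sin θ₁ = (2629/998)·sin 6.0° = 0.2754.
θ₂ = arcsin 0.2754 = 15.98° from the normal.
From the interface: 90° − 15.98° = 74.02°.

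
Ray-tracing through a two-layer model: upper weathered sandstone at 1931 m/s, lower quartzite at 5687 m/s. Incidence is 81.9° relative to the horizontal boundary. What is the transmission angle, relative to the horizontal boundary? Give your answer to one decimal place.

Angle from the normal: 90° − 81.9° = 8.1°.
sin θ₁/V₁ = sin θ₂/V₂ ⇒ sin θ₂ = 5687·sin 8.1°/1931 = 5687·0.1409/1931 = 0.4150.
θ₂ = arcsin 0.4150 = 24.52° from the normal.
From the interface: 90° − 24.52° = 65.48°.

65.5°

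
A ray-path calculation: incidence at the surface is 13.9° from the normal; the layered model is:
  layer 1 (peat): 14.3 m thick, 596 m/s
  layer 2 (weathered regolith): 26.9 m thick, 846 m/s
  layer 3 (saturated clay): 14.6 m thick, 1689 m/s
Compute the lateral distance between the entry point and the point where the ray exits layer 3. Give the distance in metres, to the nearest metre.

27 m

Ray parameter p = sin 13.9° / 596 m/s = 4.0307e-04 s/m.
Layer 1: θ = 13.90°; offset = 14.3·tan 13.90° = 3.539 m.
Layer 2: sin θ = p·846 = 0.3410 → θ = 19.94°; offset = 26.9·tan 19.94° = 9.758 m.
Layer 3: sin θ = p·1689 = 0.6808 → θ = 42.90°; offset = 14.6·tan 42.90° = 13.569 m.
Σ offsets = 26.866 m.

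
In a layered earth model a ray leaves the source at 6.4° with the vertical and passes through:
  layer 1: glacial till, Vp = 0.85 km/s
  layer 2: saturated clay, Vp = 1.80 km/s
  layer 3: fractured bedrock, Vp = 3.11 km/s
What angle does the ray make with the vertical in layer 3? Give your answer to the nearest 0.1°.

Ray parameter p = sin 6.4° / 0.85 = 1.3114e-01 s/km.
sin θ_3 = p·V_3 = 1.3114e-01 × 3.11 = 0.4078.
θ_3 = arcsin 0.4078 = 24.07°.

24.1°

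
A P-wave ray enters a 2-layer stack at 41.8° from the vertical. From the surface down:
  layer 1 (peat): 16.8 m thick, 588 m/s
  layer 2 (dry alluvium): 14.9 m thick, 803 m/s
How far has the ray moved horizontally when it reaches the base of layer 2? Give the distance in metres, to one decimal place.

47.8 m

Apply Snell's law at each interface; in layer i the horizontal offset is hᵢ·tan θᵢ.
Layer 1: θ = 41.80°; offset = 16.8·tan 41.80° = 15.021 m.
Layer 2: sin θ = 803·sin 41.8°/588 = 0.9102, θ = 65.54°; offset = 14.9·tan 65.54° = 32.755 m.
Σ offsets = 47.776 m.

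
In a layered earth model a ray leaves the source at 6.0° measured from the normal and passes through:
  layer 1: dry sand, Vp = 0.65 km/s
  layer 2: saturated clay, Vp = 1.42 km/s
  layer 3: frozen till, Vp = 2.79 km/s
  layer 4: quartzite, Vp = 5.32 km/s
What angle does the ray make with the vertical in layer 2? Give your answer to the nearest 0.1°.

Snell's law across each interface conserves sin θ / V, so sin θ_2 = V_2·sin θ₁/V₁.
sin θ_2 = 1.42 × sin 6.0° / 0.65 = 0.2284.
θ_2 = arcsin 0.2284 = 13.20°.

13.2°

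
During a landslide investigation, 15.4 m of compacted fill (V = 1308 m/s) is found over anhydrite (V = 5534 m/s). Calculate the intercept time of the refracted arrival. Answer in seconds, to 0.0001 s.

0.0229 s

θ_c = arcsin(V₁/V₂) = arcsin(1308/5534) = 13.67°; cos θ_c = 0.9717.
tᵢ = 2h·cos θ_c / V₁ = 2·15.4·0.9717 / 1308 = 0.02288 s.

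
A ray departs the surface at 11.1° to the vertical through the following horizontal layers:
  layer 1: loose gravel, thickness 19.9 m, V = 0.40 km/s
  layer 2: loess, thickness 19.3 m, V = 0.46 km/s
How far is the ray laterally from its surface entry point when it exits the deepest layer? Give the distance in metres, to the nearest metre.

8 m

Ray parameter p = sin 11.1° / 0.40 km/s = 4.8130e-01 s/km.
Layer 1: θ = 11.10°; offset = 19.9·tan 11.10° = 3.904 m.
Layer 2: sin θ = p·0.46 = 0.2214 → θ = 12.79°; offset = 19.3·tan 12.79° = 4.382 m.
Total horizontal offset = 8.286 m.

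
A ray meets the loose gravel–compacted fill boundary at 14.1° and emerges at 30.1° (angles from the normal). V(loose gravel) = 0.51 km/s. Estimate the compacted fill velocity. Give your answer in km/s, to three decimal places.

1.050 km/s

sin 14.1° = 0.2436; sin 30.1° = 0.5015.
V₂ = V₁·(sin θ₂/sin θ₁) = 0.51·(0.5015/0.2436) = 1.050 km/s.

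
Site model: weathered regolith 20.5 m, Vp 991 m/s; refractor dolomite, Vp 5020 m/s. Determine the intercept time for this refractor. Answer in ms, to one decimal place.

θ_c = arcsin(V₁/V₂) = arcsin(991/5020) = 11.39°; cos θ_c = 0.9803.
tᵢ = 2h·cos θ_c / V₁ = 2·20.5·0.9803 / 991 = 0.04056 s.

40.6 ms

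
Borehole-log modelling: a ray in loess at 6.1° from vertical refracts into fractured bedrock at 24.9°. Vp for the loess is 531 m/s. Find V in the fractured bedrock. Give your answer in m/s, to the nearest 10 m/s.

sin 6.1° = 0.1063; sin 24.9° = 0.4210.
V₂ = V₁·(sin θ₂/sin θ₁) = 531·(0.4210/0.1063) = 2103.91 m/s.

2100 m/s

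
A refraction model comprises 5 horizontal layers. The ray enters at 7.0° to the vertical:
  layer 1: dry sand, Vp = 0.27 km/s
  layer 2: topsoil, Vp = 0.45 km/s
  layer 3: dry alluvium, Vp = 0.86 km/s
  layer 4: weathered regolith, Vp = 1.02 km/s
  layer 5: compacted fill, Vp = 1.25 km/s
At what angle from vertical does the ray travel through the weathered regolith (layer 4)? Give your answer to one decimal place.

27.4°

Ray parameter p = sin 7.0° / 0.27 = 4.5137e-01 s/km.
sin θ_4 = p·V_4 = 4.5137e-01 × 1.02 = 0.4604.
θ_4 = 27.41° from the vertical.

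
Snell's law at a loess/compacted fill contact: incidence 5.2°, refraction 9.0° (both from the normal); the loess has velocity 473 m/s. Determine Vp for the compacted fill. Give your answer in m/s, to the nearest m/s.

sin 5.2° = 0.0906; sin 9.0° = 0.1564.
V₂ = V₁·(sin θ₂/sin θ₁) = 473·(0.1564/0.0906) = 816.41 m/s.

816 m/s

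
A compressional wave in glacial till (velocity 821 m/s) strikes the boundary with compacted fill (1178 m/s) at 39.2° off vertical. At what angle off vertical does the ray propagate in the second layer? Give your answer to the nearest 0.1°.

65.1°

sin θ₁/V₁ = sin θ₂/V₂ ⇒ sin θ₂ = 1178·sin 39.2°/821 = 1178·0.6320/821 = 0.9069.
θ₂ = sin⁻¹(0.9069) = 65.07° (from vertical).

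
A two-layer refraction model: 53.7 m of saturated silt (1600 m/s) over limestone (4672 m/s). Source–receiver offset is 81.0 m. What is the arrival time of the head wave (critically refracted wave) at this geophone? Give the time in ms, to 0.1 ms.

t = x/V₂ + 2h·√(V₂²−V₁²)/(V₁V₂).
√(V₂²−V₁²) = √(4672²−1600²) = 4389.5 m/s; delay term = 2·53.7·4389.5/(1600·4672) = 0.06307 s.
t = 81.0/4672 + 0.06307 = 0.08040 s.

80.4 ms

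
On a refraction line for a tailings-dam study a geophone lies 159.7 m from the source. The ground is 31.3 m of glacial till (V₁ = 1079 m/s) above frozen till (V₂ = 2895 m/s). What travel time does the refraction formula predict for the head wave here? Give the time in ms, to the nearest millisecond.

t = x/V₂ + 2h·√(V₂²−V₁²)/(V₁V₂).
√(V₂²−V₁²) = √(2895²−1079²) = 2686.4 m/s; delay term = 2·31.3·2686.4/(1079·2895) = 0.05384 s.
t = 159.7/2895 + 0.05384 = 0.10900 s.

109 ms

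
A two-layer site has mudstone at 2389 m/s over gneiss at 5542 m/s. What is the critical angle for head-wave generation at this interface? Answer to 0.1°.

Critical incidence: sin θ_c = V₁/V₂ = 2389/5542 = 0.4311.
θ_c = arcsin 0.4311 = 25.54°.

25.5°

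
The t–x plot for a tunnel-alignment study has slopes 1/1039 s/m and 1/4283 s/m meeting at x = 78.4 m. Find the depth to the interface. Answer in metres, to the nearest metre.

h = (x_cross/2)·√((V₂−V₁)/(V₂+V₁)).
(V₂−V₁)/(V₂+V₁) = (4283−1039)/(4283+1039) = 0.6095; √ = 0.7807.
h = (78.4/2)·0.7807 = 30.60 m.

31 m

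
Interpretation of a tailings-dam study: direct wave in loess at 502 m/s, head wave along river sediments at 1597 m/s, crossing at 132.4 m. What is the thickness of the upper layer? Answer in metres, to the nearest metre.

h = (x_cross/2)·√((V₂−V₁)/(V₂+V₁)).
(V₂−V₁)/(V₂+V₁) = (1597−502)/(1597+502) = 0.5217; √ = 0.7223.
h = (132.4/2)·0.7223 = 47.81 m.

48 m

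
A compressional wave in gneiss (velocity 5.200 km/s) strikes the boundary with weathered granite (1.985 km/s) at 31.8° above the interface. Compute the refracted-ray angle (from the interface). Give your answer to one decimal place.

Convert to the normal: θ₁ = 90° − 31.8° = 58.2°.
sin θ₁/V₁ = sin θ₂/V₂ ⇒ sin θ₂ = 1.985·sin 58.2°/5.200 = 1.985·0.8499/5.200 = 0.3244.
θ₂ = sin⁻¹(0.3244) = 18.93° (from vertical).
From the interface: 90° − 18.93° = 71.07°.

71.1°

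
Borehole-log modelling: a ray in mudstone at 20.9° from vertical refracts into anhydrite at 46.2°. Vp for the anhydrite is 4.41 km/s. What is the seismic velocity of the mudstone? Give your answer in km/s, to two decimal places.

sin 20.9° = 0.3567; sin 46.2° = 0.7218.
V₁ = V₂·(sin θ₁/sin θ₂) = 4.41·(0.3567/0.7218) = 2.18 km/s.

2.18 km/s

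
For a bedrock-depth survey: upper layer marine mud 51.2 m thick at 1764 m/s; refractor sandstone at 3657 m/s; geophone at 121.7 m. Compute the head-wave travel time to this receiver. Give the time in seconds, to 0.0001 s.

0.0841 s

θ_c = arcsin(V₁/V₂) = arcsin(1764/3657) = 28.84°, cos θ_c = 0.8760.
Intercept time tᵢ = 2h cos θ_c / V₁ = 2·51.2·0.8760/1764 = 0.05085 s.
t = x/V₂ + tᵢ = 121.7/3657 + 0.05085 = 0.08413 s.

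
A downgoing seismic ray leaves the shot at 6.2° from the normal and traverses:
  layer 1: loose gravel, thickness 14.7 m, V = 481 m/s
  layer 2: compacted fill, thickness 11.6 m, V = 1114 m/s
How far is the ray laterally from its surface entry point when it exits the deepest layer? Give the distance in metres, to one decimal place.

4.6 m

Ray parameter p = sin 6.2° / 481 m/s = 2.2453e-04 s/m.
Layer 1: θ = 6.20°; offset = 14.7·tan 6.20° = 1.597 m.
Layer 2: sin θ = p·1114 = 0.2501 → θ = 14.49°; offset = 11.6·tan 14.49° = 2.997 m.
Summing the layer offsets gives 4.594 m.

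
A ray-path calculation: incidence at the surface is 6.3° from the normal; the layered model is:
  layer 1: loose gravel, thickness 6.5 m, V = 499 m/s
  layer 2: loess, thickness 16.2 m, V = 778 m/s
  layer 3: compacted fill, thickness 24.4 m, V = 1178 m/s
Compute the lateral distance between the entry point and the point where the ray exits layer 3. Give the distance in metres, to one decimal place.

10.1 m

Apply Snell's law at each interface; in layer i the horizontal offset is hᵢ·tan θᵢ.
Layer 1: θ = 6.30°; offset = 6.5·tan 6.30° = 0.718 m.
Layer 2: sin θ = 778·sin 6.3°/499 = 0.1711, θ = 9.85°; offset = 16.2·tan 9.85° = 2.813 m.
Layer 3: sin θ = 1178·sin 6.3°/499 = 0.2591, θ = 15.01°; offset = 24.4·tan 15.01° = 6.544 m.
Σ offsets = 10.075 m.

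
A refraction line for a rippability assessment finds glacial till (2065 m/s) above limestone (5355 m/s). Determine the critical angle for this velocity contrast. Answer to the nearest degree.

23°

At critical incidence the refracted ray runs along the interface (θ₂ = 90°), so sin θ_c = V₁/V₂.
θ_c = arcsin(2065/5355) = arcsin 0.3856 = 22.68°.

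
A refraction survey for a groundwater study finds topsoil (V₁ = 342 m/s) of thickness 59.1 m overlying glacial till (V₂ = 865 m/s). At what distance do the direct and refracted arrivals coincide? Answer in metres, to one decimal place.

x_cross = 2h·√((V₂+V₁)/(V₂−V₁)).
(V₂+V₁)/(V₂−V₁) = (865+342)/(865−342) = 2.3078; √ = 1.5192.
x_cross = 2·59.1·1.5192 = 179.56 m.

179.6 m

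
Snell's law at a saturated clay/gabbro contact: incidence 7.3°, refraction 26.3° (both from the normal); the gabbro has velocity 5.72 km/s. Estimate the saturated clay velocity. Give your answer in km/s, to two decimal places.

Snell's law: sin 7.3°/V₁ = sin 26.3°/V₂.
V₁ = V₂·sin 7.3°/sin 26.3° = 5.72 × 0.2868 = 1.64 km/s.

1.64 km/s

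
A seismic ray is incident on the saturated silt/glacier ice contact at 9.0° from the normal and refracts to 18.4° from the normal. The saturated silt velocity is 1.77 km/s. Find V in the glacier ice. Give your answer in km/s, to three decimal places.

sin 9.0° = 0.1564; sin 18.4° = 0.3156.
V₂ = V₁·(sin θ₂/sin θ₁) = 1.77·(0.3156/0.1564) = 3.571 km/s.

3.571 km/s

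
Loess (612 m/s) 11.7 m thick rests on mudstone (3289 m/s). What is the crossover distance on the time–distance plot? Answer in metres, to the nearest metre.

x_cross = 2h·√((V₂+V₁)/(V₂−V₁)).
(V₂+V₁)/(V₂−V₁) = (3289+612)/(3289−612) = 1.4572; √ = 1.2072.
x_cross = 2·11.7·1.2072 = 28.25 m.

28 m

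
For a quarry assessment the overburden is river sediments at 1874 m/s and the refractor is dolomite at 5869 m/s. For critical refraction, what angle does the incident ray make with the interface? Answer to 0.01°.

71.38°

Critical incidence: sin θ_c = V₁/V₂ = 1874/5869 = 0.3193.
θ_c = arcsin 0.3193 = 18.62°.
Measured from the interface: 90° − 18.62° = 71.38°.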